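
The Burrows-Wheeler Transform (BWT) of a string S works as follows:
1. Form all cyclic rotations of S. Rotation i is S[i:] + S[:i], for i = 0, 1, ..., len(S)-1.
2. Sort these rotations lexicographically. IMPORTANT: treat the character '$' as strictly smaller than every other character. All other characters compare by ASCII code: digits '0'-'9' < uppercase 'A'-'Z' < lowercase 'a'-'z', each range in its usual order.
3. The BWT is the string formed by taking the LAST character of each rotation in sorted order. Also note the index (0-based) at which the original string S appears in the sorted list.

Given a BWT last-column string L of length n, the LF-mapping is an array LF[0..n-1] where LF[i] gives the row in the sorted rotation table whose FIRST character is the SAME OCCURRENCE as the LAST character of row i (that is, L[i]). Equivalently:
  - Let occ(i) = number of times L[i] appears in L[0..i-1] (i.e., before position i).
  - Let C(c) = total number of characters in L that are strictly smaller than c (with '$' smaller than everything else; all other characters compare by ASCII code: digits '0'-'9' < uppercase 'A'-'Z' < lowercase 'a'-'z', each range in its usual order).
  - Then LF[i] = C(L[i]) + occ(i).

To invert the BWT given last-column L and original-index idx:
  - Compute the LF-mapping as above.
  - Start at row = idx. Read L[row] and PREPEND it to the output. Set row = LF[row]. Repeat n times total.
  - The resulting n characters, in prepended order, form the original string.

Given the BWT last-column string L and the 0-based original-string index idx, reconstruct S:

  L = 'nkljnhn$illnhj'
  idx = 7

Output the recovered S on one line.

Answer: lhnkhjnnjilln$

Derivation:
LF mapping: 10 6 7 4 11 1 12 0 3 8 9 13 2 5
Walk LF starting at row 7, prepending L[row]:
  step 1: row=7, L[7]='$', prepend. Next row=LF[7]=0
  step 2: row=0, L[0]='n', prepend. Next row=LF[0]=10
  step 3: row=10, L[10]='l', prepend. Next row=LF[10]=9
  step 4: row=9, L[9]='l', prepend. Next row=LF[9]=8
  step 5: row=8, L[8]='i', prepend. Next row=LF[8]=3
  step 6: row=3, L[3]='j', prepend. Next row=LF[3]=4
  step 7: row=4, L[4]='n', prepend. Next row=LF[4]=11
  step 8: row=11, L[11]='n', prepend. Next row=LF[11]=13
  step 9: row=13, L[13]='j', prepend. Next row=LF[13]=5
  step 10: row=5, L[5]='h', prepend. Next row=LF[5]=1
  step 11: row=1, L[1]='k', prepend. Next row=LF[1]=6
  step 12: row=6, L[6]='n', prepend. Next row=LF[6]=12
  step 13: row=12, L[12]='h', prepend. Next row=LF[12]=2
  step 14: row=2, L[2]='l', prepend. Next row=LF[2]=7
Reversed output: lhnkhjnnjilln$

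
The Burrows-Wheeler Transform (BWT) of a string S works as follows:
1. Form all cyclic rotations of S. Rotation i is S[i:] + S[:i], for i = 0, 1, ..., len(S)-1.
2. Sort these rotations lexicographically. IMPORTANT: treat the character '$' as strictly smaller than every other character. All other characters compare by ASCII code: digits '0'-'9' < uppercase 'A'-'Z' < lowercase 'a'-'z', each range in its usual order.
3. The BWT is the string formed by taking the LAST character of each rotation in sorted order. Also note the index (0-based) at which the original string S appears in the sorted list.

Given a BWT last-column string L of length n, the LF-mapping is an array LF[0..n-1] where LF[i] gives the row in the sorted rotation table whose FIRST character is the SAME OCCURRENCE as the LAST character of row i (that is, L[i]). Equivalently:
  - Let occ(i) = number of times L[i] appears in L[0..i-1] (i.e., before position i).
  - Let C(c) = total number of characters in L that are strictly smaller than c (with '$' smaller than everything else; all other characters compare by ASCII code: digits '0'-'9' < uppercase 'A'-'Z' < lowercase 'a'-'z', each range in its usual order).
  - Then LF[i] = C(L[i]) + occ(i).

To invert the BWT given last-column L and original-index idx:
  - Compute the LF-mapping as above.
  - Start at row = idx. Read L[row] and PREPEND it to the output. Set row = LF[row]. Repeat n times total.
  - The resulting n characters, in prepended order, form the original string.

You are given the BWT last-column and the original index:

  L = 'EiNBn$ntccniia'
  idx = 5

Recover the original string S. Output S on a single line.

Answer: cincinnatiBNE$

Derivation:
LF mapping: 2 7 3 1 10 0 11 13 5 6 12 8 9 4
Walk LF starting at row 5, prepending L[row]:
  step 1: row=5, L[5]='$', prepend. Next row=LF[5]=0
  step 2: row=0, L[0]='E', prepend. Next row=LF[0]=2
  step 3: row=2, L[2]='N', prepend. Next row=LF[2]=3
  step 4: row=3, L[3]='B', prepend. Next row=LF[3]=1
  step 5: row=1, L[1]='i', prepend. Next row=LF[1]=7
  step 6: row=7, L[7]='t', prepend. Next row=LF[7]=13
  step 7: row=13, L[13]='a', prepend. Next row=LF[13]=4
  step 8: row=4, L[4]='n', prepend. Next row=LF[4]=10
  step 9: row=10, L[10]='n', prepend. Next row=LF[10]=12
  step 10: row=12, L[12]='i', prepend. Next row=LF[12]=9
  step 11: row=9, L[9]='c', prepend. Next row=LF[9]=6
  step 12: row=6, L[6]='n', prepend. Next row=LF[6]=11
  step 13: row=11, L[11]='i', prepend. Next row=LF[11]=8
  step 14: row=8, L[8]='c', prepend. Next row=LF[8]=5
Reversed output: cincinnatiBNE$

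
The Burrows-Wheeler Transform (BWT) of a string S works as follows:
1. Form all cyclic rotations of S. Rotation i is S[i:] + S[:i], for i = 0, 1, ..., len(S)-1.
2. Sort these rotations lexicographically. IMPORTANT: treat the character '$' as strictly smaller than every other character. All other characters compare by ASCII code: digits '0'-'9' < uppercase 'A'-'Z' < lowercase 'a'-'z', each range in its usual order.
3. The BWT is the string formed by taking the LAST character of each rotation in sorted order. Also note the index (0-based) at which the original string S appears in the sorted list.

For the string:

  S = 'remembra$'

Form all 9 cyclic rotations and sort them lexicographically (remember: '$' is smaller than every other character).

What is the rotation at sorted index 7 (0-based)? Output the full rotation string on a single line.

All 9 rotations (rotation i = S[i:]+S[:i]):
  rot[0] = remembra$
  rot[1] = emembra$r
  rot[2] = membra$re
  rot[3] = embra$rem
  rot[4] = mbra$reme
  rot[5] = bra$remem
  rot[6] = ra$rememb
  rot[7] = a$remembr
  rot[8] = $remembra
Sorted (with $ < everything):
  sorted[0] = $remembra
  sorted[1] = a$remembr
  sorted[2] = bra$remem
  sorted[3] = embra$rem
  sorted[4] = emembra$r
  sorted[5] = mbra$reme
  sorted[6] = membra$re
  sorted[7] = ra$rememb
  sorted[8] = remembra$
sorted[7] = ra$rememb

Answer: ra$rememb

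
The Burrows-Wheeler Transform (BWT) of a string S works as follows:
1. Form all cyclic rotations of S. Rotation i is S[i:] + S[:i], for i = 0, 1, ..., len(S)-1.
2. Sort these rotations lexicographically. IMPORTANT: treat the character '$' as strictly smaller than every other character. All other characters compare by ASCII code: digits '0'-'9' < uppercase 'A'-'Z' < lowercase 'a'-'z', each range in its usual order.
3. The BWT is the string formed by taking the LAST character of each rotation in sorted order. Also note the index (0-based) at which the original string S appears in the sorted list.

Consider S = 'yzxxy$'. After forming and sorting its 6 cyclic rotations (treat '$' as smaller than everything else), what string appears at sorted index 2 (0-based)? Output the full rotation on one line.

All 6 rotations (rotation i = S[i:]+S[:i]):
  rot[0] = yzxxy$
  rot[1] = zxxy$y
  rot[2] = xxy$yz
  rot[3] = xy$yzx
  rot[4] = y$yzxx
  rot[5] = $yzxxy
Sorted (with $ < everything):
  sorted[0] = $yzxxy
  sorted[1] = xxy$yz
  sorted[2] = xy$yzx
  sorted[3] = y$yzxx
  sorted[4] = yzxxy$
  sorted[5] = zxxy$y
sorted[2] = xy$yzx

Answer: xy$yzx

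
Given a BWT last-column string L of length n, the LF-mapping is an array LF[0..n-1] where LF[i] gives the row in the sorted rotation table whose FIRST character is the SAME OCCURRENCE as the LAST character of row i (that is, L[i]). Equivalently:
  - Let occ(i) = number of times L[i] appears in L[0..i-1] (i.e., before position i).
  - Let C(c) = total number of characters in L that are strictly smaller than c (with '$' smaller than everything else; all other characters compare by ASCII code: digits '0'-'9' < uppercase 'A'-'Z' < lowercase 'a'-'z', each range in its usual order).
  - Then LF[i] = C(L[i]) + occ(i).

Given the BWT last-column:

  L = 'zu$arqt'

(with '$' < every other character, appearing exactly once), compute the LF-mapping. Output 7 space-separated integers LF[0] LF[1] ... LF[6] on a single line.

Char counts: '$':1, 'a':1, 'q':1, 'r':1, 't':1, 'u':1, 'z':1
C (first-col start): C('$')=0, C('a')=1, C('q')=2, C('r')=3, C('t')=4, C('u')=5, C('z')=6
L[0]='z': occ=0, LF[0]=C('z')+0=6+0=6
L[1]='u': occ=0, LF[1]=C('u')+0=5+0=5
L[2]='$': occ=0, LF[2]=C('$')+0=0+0=0
L[3]='a': occ=0, LF[3]=C('a')+0=1+0=1
L[4]='r': occ=0, LF[4]=C('r')+0=3+0=3
L[5]='q': occ=0, LF[5]=C('q')+0=2+0=2
L[6]='t': occ=0, LF[6]=C('t')+0=4+0=4

Answer: 6 5 0 1 3 2 4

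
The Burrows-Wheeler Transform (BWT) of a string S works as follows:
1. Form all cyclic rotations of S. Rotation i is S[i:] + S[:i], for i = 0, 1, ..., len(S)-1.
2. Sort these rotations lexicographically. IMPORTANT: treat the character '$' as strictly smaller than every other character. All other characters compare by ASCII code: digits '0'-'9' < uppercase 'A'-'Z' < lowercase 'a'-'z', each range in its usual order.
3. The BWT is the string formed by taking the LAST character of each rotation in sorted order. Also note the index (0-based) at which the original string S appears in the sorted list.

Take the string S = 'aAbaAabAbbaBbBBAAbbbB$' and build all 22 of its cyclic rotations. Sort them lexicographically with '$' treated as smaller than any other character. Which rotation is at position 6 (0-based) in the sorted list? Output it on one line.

Answer: B$aAbaAabAbbaBbBBAAbbb

Derivation:
All 22 rotations (rotation i = S[i:]+S[:i]):
  rot[0] = aAbaAabAbbaBbBBAAbbbB$
  rot[1] = AbaAabAbbaBbBBAAbbbB$a
  rot[2] = baAabAbbaBbBBAAbbbB$aA
  rot[3] = aAabAbbaBbBBAAbbbB$aAb
  rot[4] = AabAbbaBbBBAAbbbB$aAba
  rot[5] = abAbbaBbBBAAbbbB$aAbaA
  rot[6] = bAbbaBbBBAAbbbB$aAbaAa
  rot[7] = AbbaBbBBAAbbbB$aAbaAab
  rot[8] = bbaBbBBAAbbbB$aAbaAabA
  rot[9] = baBbBBAAbbbB$aAbaAabAb
  rot[10] = aBbBBAAbbbB$aAbaAabAbb
  rot[11] = BbBBAAbbbB$aAbaAabAbba
  rot[12] = bBBAAbbbB$aAbaAabAbbaB
  rot[13] = BBAAbbbB$aAbaAabAbbaBb
  rot[14] = BAAbbbB$aAbaAabAbbaBbB
  rot[15] = AAbbbB$aAbaAabAbbaBbBB
  rot[16] = AbbbB$aAbaAabAbbaBbBBA
  rot[17] = bbbB$aAbaAabAbbaBbBBAA
  rot[18] = bbB$aAbaAabAbbaBbBBAAb
  rot[19] = bB$aAbaAabAbbaBbBBAAbb
  rot[20] = B$aAbaAabAbbaBbBBAAbbb
  rot[21] = $aAbaAabAbbaBbBBAAbbbB
Sorted (with $ < everything):
  sorted[0] = $aAbaAabAbbaBbBBAAbbbB
  sorted[1] = AAbbbB$aAbaAabAbbaBbBB
  sorted[2] = AabAbbaBbBBAAbbbB$aAba
  sorted[3] = AbaAabAbbaBbBBAAbbbB$a
  sorted[4] = AbbaBbBBAAbbbB$aAbaAab
  sorted[5] = AbbbB$aAbaAabAbbaBbBBA
  sorted[6] = B$aAbaAabAbbaBbBBAAbbb
  sorted[7] = BAAbbbB$aAbaAabAbbaBbB
  sorted[8] = BBAAbbbB$aAbaAabAbbaBb
  sorted[9] = BbBBAAbbbB$aAbaAabAbba
  sorted[10] = aAabAbbaBbBBAAbbbB$aAb
  sorted[11] = aAbaAabAbbaBbBBAAbbbB$
  sorted[12] = aBbBBAAbbbB$aAbaAabAbb
  sorted[13] = abAbbaBbBBAAbbbB$aAbaA
  sorted[14] = bAbbaBbBBAAbbbB$aAbaAa
  sorted[15] = bB$aAbaAabAbbaBbBBAAbb
  sorted[16] = bBBAAbbbB$aAbaAabAbbaB
  sorted[17] = baAabAbbaBbBBAAbbbB$aA
  sorted[18] = baBbBBAAbbbB$aAbaAabAb
  sorted[19] = bbB$aAbaAabAbbaBbBBAAb
  sorted[20] = bbaBbBBAAbbbB$aAbaAabA
  sorted[21] = bbbB$aAbaAabAbbaBbBBAA
sorted[6] = B$aAbaAabAbbaBbBBAAbbb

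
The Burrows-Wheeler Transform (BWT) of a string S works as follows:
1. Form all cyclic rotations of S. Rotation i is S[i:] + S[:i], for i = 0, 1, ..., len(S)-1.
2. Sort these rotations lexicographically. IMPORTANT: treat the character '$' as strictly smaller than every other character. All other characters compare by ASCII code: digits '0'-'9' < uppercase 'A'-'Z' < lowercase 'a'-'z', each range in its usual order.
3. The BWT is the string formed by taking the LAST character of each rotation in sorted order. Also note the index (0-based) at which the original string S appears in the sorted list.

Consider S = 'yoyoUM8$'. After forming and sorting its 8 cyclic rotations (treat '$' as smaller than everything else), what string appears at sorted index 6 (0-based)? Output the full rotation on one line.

Answer: yoUM8$yo

Derivation:
All 8 rotations (rotation i = S[i:]+S[:i]):
  rot[0] = yoyoUM8$
  rot[1] = oyoUM8$y
  rot[2] = yoUM8$yo
  rot[3] = oUM8$yoy
  rot[4] = UM8$yoyo
  rot[5] = M8$yoyoU
  rot[6] = 8$yoyoUM
  rot[7] = $yoyoUM8
Sorted (with $ < everything):
  sorted[0] = $yoyoUM8
  sorted[1] = 8$yoyoUM
  sorted[2] = M8$yoyoU
  sorted[3] = UM8$yoyo
  sorted[4] = oUM8$yoy
  sorted[5] = oyoUM8$y
  sorted[6] = yoUM8$yo
  sorted[7] = yoyoUM8$
sorted[6] = yoUM8$yo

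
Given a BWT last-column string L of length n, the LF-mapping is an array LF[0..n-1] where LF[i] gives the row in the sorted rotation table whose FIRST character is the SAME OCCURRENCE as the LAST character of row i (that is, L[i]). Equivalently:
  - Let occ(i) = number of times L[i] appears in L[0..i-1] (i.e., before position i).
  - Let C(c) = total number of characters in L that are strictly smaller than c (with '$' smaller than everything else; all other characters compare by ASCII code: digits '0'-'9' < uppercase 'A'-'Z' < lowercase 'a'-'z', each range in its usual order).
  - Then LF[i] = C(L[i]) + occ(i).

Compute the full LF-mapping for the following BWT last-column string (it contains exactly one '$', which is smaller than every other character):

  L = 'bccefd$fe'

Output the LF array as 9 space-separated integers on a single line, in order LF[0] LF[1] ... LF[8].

Char counts: '$':1, 'b':1, 'c':2, 'd':1, 'e':2, 'f':2
C (first-col start): C('$')=0, C('b')=1, C('c')=2, C('d')=4, C('e')=5, C('f')=7
L[0]='b': occ=0, LF[0]=C('b')+0=1+0=1
L[1]='c': occ=0, LF[1]=C('c')+0=2+0=2
L[2]='c': occ=1, LF[2]=C('c')+1=2+1=3
L[3]='e': occ=0, LF[3]=C('e')+0=5+0=5
L[4]='f': occ=0, LF[4]=C('f')+0=7+0=7
L[5]='d': occ=0, LF[5]=C('d')+0=4+0=4
L[6]='$': occ=0, LF[6]=C('$')+0=0+0=0
L[7]='f': occ=1, LF[7]=C('f')+1=7+1=8
L[8]='e': occ=1, LF[8]=C('e')+1=5+1=6

Answer: 1 2 3 5 7 4 0 8 6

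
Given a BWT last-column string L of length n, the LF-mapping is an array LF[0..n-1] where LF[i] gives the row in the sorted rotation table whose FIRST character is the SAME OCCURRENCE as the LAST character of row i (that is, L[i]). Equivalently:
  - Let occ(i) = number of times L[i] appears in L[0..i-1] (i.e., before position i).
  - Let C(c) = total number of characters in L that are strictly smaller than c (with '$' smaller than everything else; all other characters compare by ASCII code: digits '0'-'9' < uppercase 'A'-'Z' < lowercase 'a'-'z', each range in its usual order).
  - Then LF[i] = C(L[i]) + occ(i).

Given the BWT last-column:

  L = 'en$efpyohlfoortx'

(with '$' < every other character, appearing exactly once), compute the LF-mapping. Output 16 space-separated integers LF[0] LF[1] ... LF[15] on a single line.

Char counts: '$':1, 'e':2, 'f':2, 'h':1, 'l':1, 'n':1, 'o':3, 'p':1, 'r':1, 't':1, 'x':1, 'y':1
C (first-col start): C('$')=0, C('e')=1, C('f')=3, C('h')=5, C('l')=6, C('n')=7, C('o')=8, C('p')=11, C('r')=12, C('t')=13, C('x')=14, C('y')=15
L[0]='e': occ=0, LF[0]=C('e')+0=1+0=1
L[1]='n': occ=0, LF[1]=C('n')+0=7+0=7
L[2]='$': occ=0, LF[2]=C('$')+0=0+0=0
L[3]='e': occ=1, LF[3]=C('e')+1=1+1=2
L[4]='f': occ=0, LF[4]=C('f')+0=3+0=3
L[5]='p': occ=0, LF[5]=C('p')+0=11+0=11
L[6]='y': occ=0, LF[6]=C('y')+0=15+0=15
L[7]='o': occ=0, LF[7]=C('o')+0=8+0=8
L[8]='h': occ=0, LF[8]=C('h')+0=5+0=5
L[9]='l': occ=0, LF[9]=C('l')+0=6+0=6
L[10]='f': occ=1, LF[10]=C('f')+1=3+1=4
L[11]='o': occ=1, LF[11]=C('o')+1=8+1=9
L[12]='o': occ=2, LF[12]=C('o')+2=8+2=10
L[13]='r': occ=0, LF[13]=C('r')+0=12+0=12
L[14]='t': occ=0, LF[14]=C('t')+0=13+0=13
L[15]='x': occ=0, LF[15]=C('x')+0=14+0=14

Answer: 1 7 0 2 3 11 15 8 5 6 4 9 10 12 13 14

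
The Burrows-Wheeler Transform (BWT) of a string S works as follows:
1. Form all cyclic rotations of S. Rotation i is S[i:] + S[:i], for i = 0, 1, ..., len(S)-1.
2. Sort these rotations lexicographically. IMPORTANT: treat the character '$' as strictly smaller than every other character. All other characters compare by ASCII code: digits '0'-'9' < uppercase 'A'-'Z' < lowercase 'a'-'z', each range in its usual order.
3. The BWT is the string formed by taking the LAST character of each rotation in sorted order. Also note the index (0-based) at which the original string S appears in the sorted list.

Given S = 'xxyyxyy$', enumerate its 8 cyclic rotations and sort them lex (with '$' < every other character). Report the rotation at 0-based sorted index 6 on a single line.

Answer: yy$xxyyx

Derivation:
All 8 rotations (rotation i = S[i:]+S[:i]):
  rot[0] = xxyyxyy$
  rot[1] = xyyxyy$x
  rot[2] = yyxyy$xx
  rot[3] = yxyy$xxy
  rot[4] = xyy$xxyy
  rot[5] = yy$xxyyx
  rot[6] = y$xxyyxy
  rot[7] = $xxyyxyy
Sorted (with $ < everything):
  sorted[0] = $xxyyxyy
  sorted[1] = xxyyxyy$
  sorted[2] = xyy$xxyy
  sorted[3] = xyyxyy$x
  sorted[4] = y$xxyyxy
  sorted[5] = yxyy$xxy
  sorted[6] = yy$xxyyx
  sorted[7] = yyxyy$xx
sorted[6] = yy$xxyyx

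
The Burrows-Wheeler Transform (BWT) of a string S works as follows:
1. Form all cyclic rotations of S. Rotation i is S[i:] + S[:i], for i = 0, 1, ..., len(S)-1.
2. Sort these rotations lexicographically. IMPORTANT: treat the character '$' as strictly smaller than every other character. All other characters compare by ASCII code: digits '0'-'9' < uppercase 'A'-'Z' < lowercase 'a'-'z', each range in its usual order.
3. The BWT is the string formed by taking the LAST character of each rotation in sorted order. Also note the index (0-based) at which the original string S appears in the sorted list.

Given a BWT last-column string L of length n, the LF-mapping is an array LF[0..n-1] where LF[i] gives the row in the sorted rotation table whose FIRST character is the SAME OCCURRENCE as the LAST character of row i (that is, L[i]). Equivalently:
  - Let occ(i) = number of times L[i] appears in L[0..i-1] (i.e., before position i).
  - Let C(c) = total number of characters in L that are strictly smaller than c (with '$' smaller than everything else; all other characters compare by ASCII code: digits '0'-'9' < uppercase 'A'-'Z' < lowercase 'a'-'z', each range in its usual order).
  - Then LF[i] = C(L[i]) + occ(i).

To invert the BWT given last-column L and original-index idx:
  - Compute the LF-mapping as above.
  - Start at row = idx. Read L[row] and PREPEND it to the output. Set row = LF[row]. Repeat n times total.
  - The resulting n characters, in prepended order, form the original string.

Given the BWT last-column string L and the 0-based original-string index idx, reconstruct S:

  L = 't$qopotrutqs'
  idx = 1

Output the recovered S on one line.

Answer: opqoqttrsut$

Derivation:
LF mapping: 8 0 4 1 3 2 9 6 11 10 5 7
Walk LF starting at row 1, prepending L[row]:
  step 1: row=1, L[1]='$', prepend. Next row=LF[1]=0
  step 2: row=0, L[0]='t', prepend. Next row=LF[0]=8
  step 3: row=8, L[8]='u', prepend. Next row=LF[8]=11
  step 4: row=11, L[11]='s', prepend. Next row=LF[11]=7
  step 5: row=7, L[7]='r', prepend. Next row=LF[7]=6
  step 6: row=6, L[6]='t', prepend. Next row=LF[6]=9
  step 7: row=9, L[9]='t', prepend. Next row=LF[9]=10
  step 8: row=10, L[10]='q', prepend. Next row=LF[10]=5
  step 9: row=5, L[5]='o', prepend. Next row=LF[5]=2
  step 10: row=2, L[2]='q', prepend. Next row=LF[2]=4
  step 11: row=4, L[4]='p', prepend. Next row=LF[4]=3
  step 12: row=3, L[3]='o', prepend. Next row=LF[3]=1
Reversed output: opqoqttrsut$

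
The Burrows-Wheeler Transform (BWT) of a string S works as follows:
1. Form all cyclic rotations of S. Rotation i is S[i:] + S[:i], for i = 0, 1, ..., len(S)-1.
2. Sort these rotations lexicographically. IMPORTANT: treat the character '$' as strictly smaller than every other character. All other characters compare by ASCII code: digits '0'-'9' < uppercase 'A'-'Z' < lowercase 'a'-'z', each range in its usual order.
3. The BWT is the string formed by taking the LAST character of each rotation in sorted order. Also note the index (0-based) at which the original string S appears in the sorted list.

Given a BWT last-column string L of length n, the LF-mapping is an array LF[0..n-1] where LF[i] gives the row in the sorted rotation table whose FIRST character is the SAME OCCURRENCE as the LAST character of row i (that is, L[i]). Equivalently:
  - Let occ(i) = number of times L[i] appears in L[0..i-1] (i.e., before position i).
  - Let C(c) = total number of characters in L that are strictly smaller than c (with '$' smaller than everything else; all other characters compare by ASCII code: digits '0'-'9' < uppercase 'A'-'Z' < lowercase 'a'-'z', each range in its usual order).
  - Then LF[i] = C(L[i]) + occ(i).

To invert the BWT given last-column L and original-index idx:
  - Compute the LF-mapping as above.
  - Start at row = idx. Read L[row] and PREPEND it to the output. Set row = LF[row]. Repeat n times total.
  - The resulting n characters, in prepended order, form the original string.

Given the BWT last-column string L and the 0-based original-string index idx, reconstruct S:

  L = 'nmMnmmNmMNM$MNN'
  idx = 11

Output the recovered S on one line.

LF mapping: 13 9 1 14 10 11 5 12 2 6 3 0 4 7 8
Walk LF starting at row 11, prepending L[row]:
  step 1: row=11, L[11]='$', prepend. Next row=LF[11]=0
  step 2: row=0, L[0]='n', prepend. Next row=LF[0]=13
  step 3: row=13, L[13]='N', prepend. Next row=LF[13]=7
  step 4: row=7, L[7]='m', prepend. Next row=LF[7]=12
  step 5: row=12, L[12]='M', prepend. Next row=LF[12]=4
  step 6: row=4, L[4]='m', prepend. Next row=LF[4]=10
  step 7: row=10, L[10]='M', prepend. Next row=LF[10]=3
  step 8: row=3, L[3]='n', prepend. Next row=LF[3]=14
  step 9: row=14, L[14]='N', prepend. Next row=LF[14]=8
  step 10: row=8, L[8]='M', prepend. Next row=LF[8]=2
  step 11: row=2, L[2]='M', prepend. Next row=LF[2]=1
  step 12: row=1, L[1]='m', prepend. Next row=LF[1]=9
  step 13: row=9, L[9]='N', prepend. Next row=LF[9]=6
  step 14: row=6, L[6]='N', prepend. Next row=LF[6]=5
  step 15: row=5, L[5]='m', prepend. Next row=LF[5]=11
Reversed output: mNNmMMNnMmMmNn$

Answer: mNNmMMNnMmMmNn$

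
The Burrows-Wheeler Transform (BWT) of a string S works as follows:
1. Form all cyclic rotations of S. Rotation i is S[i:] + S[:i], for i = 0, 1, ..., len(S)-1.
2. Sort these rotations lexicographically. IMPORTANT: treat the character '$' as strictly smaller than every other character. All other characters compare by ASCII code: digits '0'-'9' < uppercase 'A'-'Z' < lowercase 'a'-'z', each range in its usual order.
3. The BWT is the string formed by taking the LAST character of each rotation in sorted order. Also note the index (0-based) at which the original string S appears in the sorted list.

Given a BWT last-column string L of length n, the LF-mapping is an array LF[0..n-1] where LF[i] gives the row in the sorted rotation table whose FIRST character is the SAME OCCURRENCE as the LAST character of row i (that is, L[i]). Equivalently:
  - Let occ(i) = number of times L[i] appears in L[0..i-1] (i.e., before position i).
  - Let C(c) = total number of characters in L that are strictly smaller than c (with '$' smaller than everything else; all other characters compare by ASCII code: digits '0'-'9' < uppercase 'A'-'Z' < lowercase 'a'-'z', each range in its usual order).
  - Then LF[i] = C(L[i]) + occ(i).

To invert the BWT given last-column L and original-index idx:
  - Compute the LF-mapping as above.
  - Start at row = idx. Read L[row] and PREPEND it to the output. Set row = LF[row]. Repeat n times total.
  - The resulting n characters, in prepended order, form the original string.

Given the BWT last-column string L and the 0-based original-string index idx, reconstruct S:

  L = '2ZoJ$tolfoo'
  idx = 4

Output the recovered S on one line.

Answer: footlooJZ2$

Derivation:
LF mapping: 1 3 6 2 0 10 7 5 4 8 9
Walk LF starting at row 4, prepending L[row]:
  step 1: row=4, L[4]='$', prepend. Next row=LF[4]=0
  step 2: row=0, L[0]='2', prepend. Next row=LF[0]=1
  step 3: row=1, L[1]='Z', prepend. Next row=LF[1]=3
  step 4: row=3, L[3]='J', prepend. Next row=LF[3]=2
  step 5: row=2, L[2]='o', prepend. Next row=LF[2]=6
  step 6: row=6, L[6]='o', prepend. Next row=LF[6]=7
  step 7: row=7, L[7]='l', prepend. Next row=LF[7]=5
  step 8: row=5, L[5]='t', prepend. Next row=LF[5]=10
  step 9: row=10, L[10]='o', prepend. Next row=LF[10]=9
  step 10: row=9, L[9]='o', prepend. Next row=LF[9]=8
  step 11: row=8, L[8]='f', prepend. Next row=LF[8]=4
Reversed output: footlooJZ2$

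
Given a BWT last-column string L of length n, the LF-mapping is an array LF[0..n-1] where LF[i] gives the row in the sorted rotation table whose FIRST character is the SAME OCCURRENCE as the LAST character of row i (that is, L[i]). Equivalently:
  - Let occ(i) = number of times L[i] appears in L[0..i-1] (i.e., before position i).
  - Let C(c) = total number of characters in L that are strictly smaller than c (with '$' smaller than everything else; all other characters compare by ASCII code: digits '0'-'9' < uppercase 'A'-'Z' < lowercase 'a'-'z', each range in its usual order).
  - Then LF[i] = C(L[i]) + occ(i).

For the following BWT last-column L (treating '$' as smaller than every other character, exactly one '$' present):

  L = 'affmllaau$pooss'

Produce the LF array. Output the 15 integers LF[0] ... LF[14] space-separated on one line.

Char counts: '$':1, 'a':3, 'f':2, 'l':2, 'm':1, 'o':2, 'p':1, 's':2, 'u':1
C (first-col start): C('$')=0, C('a')=1, C('f')=4, C('l')=6, C('m')=8, C('o')=9, C('p')=11, C('s')=12, C('u')=14
L[0]='a': occ=0, LF[0]=C('a')+0=1+0=1
L[1]='f': occ=0, LF[1]=C('f')+0=4+0=4
L[2]='f': occ=1, LF[2]=C('f')+1=4+1=5
L[3]='m': occ=0, LF[3]=C('m')+0=8+0=8
L[4]='l': occ=0, LF[4]=C('l')+0=6+0=6
L[5]='l': occ=1, LF[5]=C('l')+1=6+1=7
L[6]='a': occ=1, LF[6]=C('a')+1=1+1=2
L[7]='a': occ=2, LF[7]=C('a')+2=1+2=3
L[8]='u': occ=0, LF[8]=C('u')+0=14+0=14
L[9]='$': occ=0, LF[9]=C('$')+0=0+0=0
L[10]='p': occ=0, LF[10]=C('p')+0=11+0=11
L[11]='o': occ=0, LF[11]=C('o')+0=9+0=9
L[12]='o': occ=1, LF[12]=C('o')+1=9+1=10
L[13]='s': occ=0, LF[13]=C('s')+0=12+0=12
L[14]='s': occ=1, LF[14]=C('s')+1=12+1=13

Answer: 1 4 5 8 6 7 2 3 14 0 11 9 10 12 13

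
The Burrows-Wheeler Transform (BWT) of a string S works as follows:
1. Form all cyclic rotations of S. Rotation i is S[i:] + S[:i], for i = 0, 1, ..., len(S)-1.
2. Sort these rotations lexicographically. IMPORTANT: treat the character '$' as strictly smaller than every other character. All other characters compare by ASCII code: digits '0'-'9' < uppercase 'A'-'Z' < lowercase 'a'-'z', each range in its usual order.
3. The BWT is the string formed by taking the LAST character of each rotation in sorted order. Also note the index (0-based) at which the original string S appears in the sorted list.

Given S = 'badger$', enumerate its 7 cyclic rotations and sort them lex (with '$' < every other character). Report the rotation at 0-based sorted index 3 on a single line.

All 7 rotations (rotation i = S[i:]+S[:i]):
  rot[0] = badger$
  rot[1] = adger$b
  rot[2] = dger$ba
  rot[3] = ger$bad
  rot[4] = er$badg
  rot[5] = r$badge
  rot[6] = $badger
Sorted (with $ < everything):
  sorted[0] = $badger
  sorted[1] = adger$b
  sorted[2] = badger$
  sorted[3] = dger$ba
  sorted[4] = er$badg
  sorted[5] = ger$bad
  sorted[6] = r$badge
sorted[3] = dger$ba

Answer: dger$ba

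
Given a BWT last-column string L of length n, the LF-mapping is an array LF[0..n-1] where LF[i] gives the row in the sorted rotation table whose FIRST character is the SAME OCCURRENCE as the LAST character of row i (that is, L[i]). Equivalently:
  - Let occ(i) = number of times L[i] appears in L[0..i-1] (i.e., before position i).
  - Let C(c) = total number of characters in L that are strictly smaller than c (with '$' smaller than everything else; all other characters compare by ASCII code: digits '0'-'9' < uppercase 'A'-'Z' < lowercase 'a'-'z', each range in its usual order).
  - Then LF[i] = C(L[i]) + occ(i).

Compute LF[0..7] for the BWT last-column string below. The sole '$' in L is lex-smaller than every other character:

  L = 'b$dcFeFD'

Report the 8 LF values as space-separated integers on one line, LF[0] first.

Char counts: '$':1, 'D':1, 'F':2, 'b':1, 'c':1, 'd':1, 'e':1
C (first-col start): C('$')=0, C('D')=1, C('F')=2, C('b')=4, C('c')=5, C('d')=6, C('e')=7
L[0]='b': occ=0, LF[0]=C('b')+0=4+0=4
L[1]='$': occ=0, LF[1]=C('$')+0=0+0=0
L[2]='d': occ=0, LF[2]=C('d')+0=6+0=6
L[3]='c': occ=0, LF[3]=C('c')+0=5+0=5
L[4]='F': occ=0, LF[4]=C('F')+0=2+0=2
L[5]='e': occ=0, LF[5]=C('e')+0=7+0=7
L[6]='F': occ=1, LF[6]=C('F')+1=2+1=3
L[7]='D': occ=0, LF[7]=C('D')+0=1+0=1

Answer: 4 0 6 5 2 7 3 1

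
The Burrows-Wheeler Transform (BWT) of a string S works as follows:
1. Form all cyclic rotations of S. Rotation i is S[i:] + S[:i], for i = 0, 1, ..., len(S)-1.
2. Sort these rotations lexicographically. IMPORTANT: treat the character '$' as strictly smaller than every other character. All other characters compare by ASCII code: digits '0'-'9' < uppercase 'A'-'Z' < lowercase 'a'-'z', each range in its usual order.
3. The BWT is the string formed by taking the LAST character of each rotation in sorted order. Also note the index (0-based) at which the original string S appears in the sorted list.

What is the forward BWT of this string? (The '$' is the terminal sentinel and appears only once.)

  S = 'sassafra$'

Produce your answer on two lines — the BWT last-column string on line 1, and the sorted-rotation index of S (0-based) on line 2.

Answer: arssafs$a
7

Derivation:
All 9 rotations (rotation i = S[i:]+S[:i]):
  rot[0] = sassafra$
  rot[1] = assafra$s
  rot[2] = ssafra$sa
  rot[3] = safra$sas
  rot[4] = afra$sass
  rot[5] = fra$sassa
  rot[6] = ra$sassaf
  rot[7] = a$sassafr
  rot[8] = $sassafra
Sorted (with $ < everything):
  sorted[0] = $sassafra  (last char: 'a')
  sorted[1] = a$sassafr  (last char: 'r')
  sorted[2] = afra$sass  (last char: 's')
  sorted[3] = assafra$s  (last char: 's')
  sorted[4] = fra$sassa  (last char: 'a')
  sorted[5] = ra$sassaf  (last char: 'f')
  sorted[6] = safra$sas  (last char: 's')
  sorted[7] = sassafra$  (last char: '$')
  sorted[8] = ssafra$sa  (last char: 'a')
Last column: arssafs$a
Original string S is at sorted index 7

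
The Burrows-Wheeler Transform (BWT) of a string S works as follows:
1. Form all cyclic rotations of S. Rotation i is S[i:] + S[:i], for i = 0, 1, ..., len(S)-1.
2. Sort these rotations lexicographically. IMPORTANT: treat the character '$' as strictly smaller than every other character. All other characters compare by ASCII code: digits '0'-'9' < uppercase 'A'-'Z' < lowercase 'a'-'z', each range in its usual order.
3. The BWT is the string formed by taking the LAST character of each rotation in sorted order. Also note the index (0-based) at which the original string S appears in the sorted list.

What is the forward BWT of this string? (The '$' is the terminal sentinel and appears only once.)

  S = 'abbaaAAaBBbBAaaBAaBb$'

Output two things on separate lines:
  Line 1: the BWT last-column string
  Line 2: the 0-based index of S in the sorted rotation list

All 21 rotations (rotation i = S[i:]+S[:i]):
  rot[0] = abbaaAAaBBbBAaaBAaBb$
  rot[1] = bbaaAAaBBbBAaaBAaBb$a
  rot[2] = baaAAaBBbBAaaBAaBb$ab
  rot[3] = aaAAaBBbBAaaBAaBb$abb
  rot[4] = aAAaBBbBAaaBAaBb$abba
  rot[5] = AAaBBbBAaaBAaBb$abbaa
  rot[6] = AaBBbBAaaBAaBb$abbaaA
  rot[7] = aBBbBAaaBAaBb$abbaaAA
  rot[8] = BBbBAaaBAaBb$abbaaAAa
  rot[9] = BbBAaaBAaBb$abbaaAAaB
  rot[10] = bBAaaBAaBb$abbaaAAaBB
  rot[11] = BAaaBAaBb$abbaaAAaBBb
  rot[12] = AaaBAaBb$abbaaAAaBBbB
  rot[13] = aaBAaBb$abbaaAAaBBbBA
  rot[14] = aBAaBb$abbaaAAaBBbBAa
  rot[15] = BAaBb$abbaaAAaBBbBAaa
  rot[16] = AaBb$abbaaAAaBBbBAaaB
  rot[17] = aBb$abbaaAAaBBbBAaaBA
  rot[18] = Bb$abbaaAAaBBbBAaaBAa
  rot[19] = b$abbaaAAaBBbBAaaBAaB
  rot[20] = $abbaaAAaBBbBAaaBAaBb
Sorted (with $ < everything):
  sorted[0] = $abbaaAAaBBbBAaaBAaBb  (last char: 'b')
  sorted[1] = AAaBBbBAaaBAaBb$abbaa  (last char: 'a')
  sorted[2] = AaBBbBAaaBAaBb$abbaaA  (last char: 'A')
  sorted[3] = AaBb$abbaaAAaBBbBAaaB  (last char: 'B')
  sorted[4] = AaaBAaBb$abbaaAAaBBbB  (last char: 'B')
  sorted[5] = BAaBb$abbaaAAaBBbBAaa  (last char: 'a')
  sorted[6] = BAaaBAaBb$abbaaAAaBBb  (last char: 'b')
  sorted[7] = BBbBAaaBAaBb$abbaaAAa  (last char: 'a')
  sorted[8] = Bb$abbaaAAaBBbBAaaBAa  (last char: 'a')
  sorted[9] = BbBAaaBAaBb$abbaaAAaB  (last char: 'B')
  sorted[10] = aAAaBBbBAaaBAaBb$abba  (last char: 'a')
  sorted[11] = aBAaBb$abbaaAAaBBbBAa  (last char: 'a')
  sorted[12] = aBBbBAaaBAaBb$abbaaAA  (last char: 'A')
  sorted[13] = aBb$abbaaAAaBBbBAaaBA  (last char: 'A')
  sorted[14] = aaAAaBBbBAaaBAaBb$abb  (last char: 'b')
  sorted[15] = aaBAaBb$abbaaAAaBBbBA  (last char: 'A')
  sorted[16] = abbaaAAaBBbBAaaBAaBb$  (last char: '$')
  sorted[17] = b$abbaaAAaBBbBAaaBAaB  (last char: 'B')
  sorted[18] = bBAaaBAaBb$abbaaAAaBB  (last char: 'B')
  sorted[19] = baaAAaBBbBAaaBAaBb$ab  (last char: 'b')
  sorted[20] = bbaaAAaBBbBAaaBAaBb$a  (last char: 'a')
Last column: baABBabaaBaaAAbA$BBba
Original string S is at sorted index 16

Answer: baABBabaaBaaAAbA$BBba
16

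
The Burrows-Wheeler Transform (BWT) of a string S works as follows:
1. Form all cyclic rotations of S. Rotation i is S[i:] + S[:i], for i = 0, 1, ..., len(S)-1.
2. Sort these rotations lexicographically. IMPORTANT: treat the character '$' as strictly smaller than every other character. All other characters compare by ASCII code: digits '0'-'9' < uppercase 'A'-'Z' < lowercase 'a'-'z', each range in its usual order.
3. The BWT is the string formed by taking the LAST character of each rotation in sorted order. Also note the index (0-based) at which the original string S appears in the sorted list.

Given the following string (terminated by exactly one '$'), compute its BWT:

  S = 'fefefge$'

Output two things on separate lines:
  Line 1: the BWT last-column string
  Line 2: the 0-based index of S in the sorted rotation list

Answer: egff$eef
4

Derivation:
All 8 rotations (rotation i = S[i:]+S[:i]):
  rot[0] = fefefge$
  rot[1] = efefge$f
  rot[2] = fefge$fe
  rot[3] = efge$fef
  rot[4] = fge$fefe
  rot[5] = ge$fefef
  rot[6] = e$fefefg
  rot[7] = $fefefge
Sorted (with $ < everything):
  sorted[0] = $fefefge  (last char: 'e')
  sorted[1] = e$fefefg  (last char: 'g')
  sorted[2] = efefge$f  (last char: 'f')
  sorted[3] = efge$fef  (last char: 'f')
  sorted[4] = fefefge$  (last char: '$')
  sorted[5] = fefge$fe  (last char: 'e')
  sorted[6] = fge$fefe  (last char: 'e')
  sorted[7] = ge$fefef  (last char: 'f')
Last column: egff$eef
Original string S is at sorted index 4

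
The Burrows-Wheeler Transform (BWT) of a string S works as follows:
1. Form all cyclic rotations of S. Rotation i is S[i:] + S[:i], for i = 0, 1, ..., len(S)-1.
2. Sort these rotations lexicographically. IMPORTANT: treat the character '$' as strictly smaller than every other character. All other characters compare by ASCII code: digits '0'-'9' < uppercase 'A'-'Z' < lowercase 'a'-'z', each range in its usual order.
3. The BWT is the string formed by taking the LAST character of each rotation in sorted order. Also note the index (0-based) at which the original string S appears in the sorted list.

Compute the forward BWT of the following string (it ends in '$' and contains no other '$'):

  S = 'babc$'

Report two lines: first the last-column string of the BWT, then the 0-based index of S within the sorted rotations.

Answer: cb$ab
2

Derivation:
All 5 rotations (rotation i = S[i:]+S[:i]):
  rot[0] = babc$
  rot[1] = abc$b
  rot[2] = bc$ba
  rot[3] = c$bab
  rot[4] = $babc
Sorted (with $ < everything):
  sorted[0] = $babc  (last char: 'c')
  sorted[1] = abc$b  (last char: 'b')
  sorted[2] = babc$  (last char: '$')
  sorted[3] = bc$ba  (last char: 'a')
  sorted[4] = c$bab  (last char: 'b')
Last column: cb$ab
Original string S is at sorted index 2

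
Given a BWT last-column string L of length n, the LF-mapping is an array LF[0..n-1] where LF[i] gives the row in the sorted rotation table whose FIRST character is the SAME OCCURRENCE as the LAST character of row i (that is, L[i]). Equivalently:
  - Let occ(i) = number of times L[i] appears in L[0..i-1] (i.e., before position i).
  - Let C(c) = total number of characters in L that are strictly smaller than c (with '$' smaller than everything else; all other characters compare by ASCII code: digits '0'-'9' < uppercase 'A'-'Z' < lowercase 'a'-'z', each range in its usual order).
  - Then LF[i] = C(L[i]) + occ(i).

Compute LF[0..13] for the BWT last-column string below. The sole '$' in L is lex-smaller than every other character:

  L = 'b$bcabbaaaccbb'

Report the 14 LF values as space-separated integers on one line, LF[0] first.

Answer: 5 0 6 11 1 7 8 2 3 4 12 13 9 10

Derivation:
Char counts: '$':1, 'a':4, 'b':6, 'c':3
C (first-col start): C('$')=0, C('a')=1, C('b')=5, C('c')=11
L[0]='b': occ=0, LF[0]=C('b')+0=5+0=5
L[1]='$': occ=0, LF[1]=C('$')+0=0+0=0
L[2]='b': occ=1, LF[2]=C('b')+1=5+1=6
L[3]='c': occ=0, LF[3]=C('c')+0=11+0=11
L[4]='a': occ=0, LF[4]=C('a')+0=1+0=1
L[5]='b': occ=2, LF[5]=C('b')+2=5+2=7
L[6]='b': occ=3, LF[6]=C('b')+3=5+3=8
L[7]='a': occ=1, LF[7]=C('a')+1=1+1=2
L[8]='a': occ=2, LF[8]=C('a')+2=1+2=3
L[9]='a': occ=3, LF[9]=C('a')+3=1+3=4
L[10]='c': occ=1, LF[10]=C('c')+1=11+1=12
L[11]='c': occ=2, LF[11]=C('c')+2=11+2=13
L[12]='b': occ=4, LF[12]=C('b')+4=5+4=9
L[13]='b': occ=5, LF[13]=C('b')+5=5+5=10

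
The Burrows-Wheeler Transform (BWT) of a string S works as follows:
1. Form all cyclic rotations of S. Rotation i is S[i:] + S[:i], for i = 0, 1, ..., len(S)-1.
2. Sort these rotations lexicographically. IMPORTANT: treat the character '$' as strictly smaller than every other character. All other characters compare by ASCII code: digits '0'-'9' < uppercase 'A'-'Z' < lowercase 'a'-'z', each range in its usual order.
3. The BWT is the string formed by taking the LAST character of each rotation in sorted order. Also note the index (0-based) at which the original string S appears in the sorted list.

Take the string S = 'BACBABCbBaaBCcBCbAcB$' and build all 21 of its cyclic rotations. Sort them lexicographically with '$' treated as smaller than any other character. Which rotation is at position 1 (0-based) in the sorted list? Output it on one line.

All 21 rotations (rotation i = S[i:]+S[:i]):
  rot[0] = BACBABCbBaaBCcBCbAcB$
  rot[1] = ACBABCbBaaBCcBCbAcB$B
  rot[2] = CBABCbBaaBCcBCbAcB$BA
  rot[3] = BABCbBaaBCcBCbAcB$BAC
  rot[4] = ABCbBaaBCcBCbAcB$BACB
  rot[5] = BCbBaaBCcBCbAcB$BACBA
  rot[6] = CbBaaBCcBCbAcB$BACBAB
  rot[7] = bBaaBCcBCbAcB$BACBABC
  rot[8] = BaaBCcBCbAcB$BACBABCb
  rot[9] = aaBCcBCbAcB$BACBABCbB
  rot[10] = aBCcBCbAcB$BACBABCbBa
  rot[11] = BCcBCbAcB$BACBABCbBaa
  rot[12] = CcBCbAcB$BACBABCbBaaB
  rot[13] = cBCbAcB$BACBABCbBaaBC
  rot[14] = BCbAcB$BACBABCbBaaBCc
  rot[15] = CbAcB$BACBABCbBaaBCcB
  rot[16] = bAcB$BACBABCbBaaBCcBC
  rot[17] = AcB$BACBABCbBaaBCcBCb
  rot[18] = cB$BACBABCbBaaBCcBCbA
  rot[19] = B$BACBABCbBaaBCcBCbAc
  rot[20] = $BACBABCbBaaBCcBCbAcB
Sorted (with $ < everything):
  sorted[0] = $BACBABCbBaaBCcBCbAcB
  sorted[1] = ABCbBaaBCcBCbAcB$BACB
  sorted[2] = ACBABCbBaaBCcBCbAcB$B
  sorted[3] = AcB$BACBABCbBaaBCcBCb
  sorted[4] = B$BACBABCbBaaBCcBCbAc
  sorted[5] = BABCbBaaBCcBCbAcB$BAC
  sorted[6] = BACBABCbBaaBCcBCbAcB$
  sorted[7] = BCbAcB$BACBABCbBaaBCc
  sorted[8] = BCbBaaBCcBCbAcB$BACBA
  sorted[9] = BCcBCbAcB$BACBABCbBaa
  sorted[10] = BaaBCcBCbAcB$BACBABCb
  sorted[11] = CBABCbBaaBCcBCbAcB$BA
  sorted[12] = CbAcB$BACBABCbBaaBCcB
  sorted[13] = CbBaaBCcBCbAcB$BACBAB
  sorted[14] = CcBCbAcB$BACBABCbBaaB
  sorted[15] = aBCcBCbAcB$BACBABCbBa
  sorted[16] = aaBCcBCbAcB$BACBABCbB
  sorted[17] = bAcB$BACBABCbBaaBCcBC
  sorted[18] = bBaaBCcBCbAcB$BACBABC
  sorted[19] = cB$BACBABCbBaaBCcBCbA
  sorted[20] = cBCbAcB$BACBABCbBaaBC
sorted[1] = ABCbBaaBCcBCbAcB$BACB

Answer: ABCbBaaBCcBCbAcB$BACB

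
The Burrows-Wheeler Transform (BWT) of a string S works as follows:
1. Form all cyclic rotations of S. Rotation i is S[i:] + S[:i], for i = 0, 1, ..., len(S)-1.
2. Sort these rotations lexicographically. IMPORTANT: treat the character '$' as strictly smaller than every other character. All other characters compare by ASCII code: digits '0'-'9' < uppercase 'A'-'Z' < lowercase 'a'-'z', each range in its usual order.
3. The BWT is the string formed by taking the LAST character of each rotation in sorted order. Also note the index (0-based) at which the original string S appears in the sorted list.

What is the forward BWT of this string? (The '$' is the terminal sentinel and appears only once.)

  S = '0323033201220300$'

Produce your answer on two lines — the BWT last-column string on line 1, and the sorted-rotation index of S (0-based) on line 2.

Answer: 00322$30321302300
5

Derivation:
All 17 rotations (rotation i = S[i:]+S[:i]):
  rot[0] = 0323033201220300$
  rot[1] = 323033201220300$0
  rot[2] = 23033201220300$03
  rot[3] = 3033201220300$032
  rot[4] = 033201220300$0323
  rot[5] = 33201220300$03230
  rot[6] = 3201220300$032303
  rot[7] = 201220300$0323033
  rot[8] = 01220300$03230332
  rot[9] = 1220300$032303320
  rot[10] = 220300$0323033201
  rot[11] = 20300$03230332012
  rot[12] = 0300$032303320122
  rot[13] = 300$0323033201220
  rot[14] = 00$03230332012203
  rot[15] = 0$032303320122030
  rot[16] = $0323033201220300
Sorted (with $ < everything):
  sorted[0] = $0323033201220300  (last char: '0')
  sorted[1] = 0$032303320122030  (last char: '0')
  sorted[2] = 00$03230332012203  (last char: '3')
  sorted[3] = 01220300$03230332  (last char: '2')
  sorted[4] = 0300$032303320122  (last char: '2')
  sorted[5] = 0323033201220300$  (last char: '$')
  sorted[6] = 033201220300$0323  (last char: '3')
  sorted[7] = 1220300$032303320  (last char: '0')
  sorted[8] = 201220300$0323033  (last char: '3')
  sorted[9] = 20300$03230332012  (last char: '2')
  sorted[10] = 220300$0323033201  (last char: '1')
  sorted[11] = 23033201220300$03  (last char: '3')
  sorted[12] = 300$0323033201220  (last char: '0')
  sorted[13] = 3033201220300$032  (last char: '2')
  sorted[14] = 3201220300$032303  (last char: '3')
  sorted[15] = 323033201220300$0  (last char: '0')
  sorted[16] = 33201220300$03230  (last char: '0')
Last column: 00322$30321302300
Original string S is at sorted index 5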